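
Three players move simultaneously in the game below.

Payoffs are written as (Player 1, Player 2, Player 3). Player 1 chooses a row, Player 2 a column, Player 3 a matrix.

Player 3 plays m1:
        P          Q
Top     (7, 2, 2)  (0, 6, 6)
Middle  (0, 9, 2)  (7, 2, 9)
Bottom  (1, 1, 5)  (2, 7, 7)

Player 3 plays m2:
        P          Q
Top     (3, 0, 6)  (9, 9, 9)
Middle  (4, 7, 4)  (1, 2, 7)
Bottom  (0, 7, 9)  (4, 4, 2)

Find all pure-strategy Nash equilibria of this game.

The pure Nash equilibria are (Top, Q, m2), (Middle, P, m2).

Player 1 against (P, m1): payoffs 7, 0, 1 → best response Top.
Player 1 against (P, m2): payoffs 3, 4, 0 → best response Middle.
Player 1 against (Q, m1): payoffs 0, 7, 2 → best response Middle.
Player 1 against (Q, m2): payoffs 9, 1, 4 → best response Top.
Player 2 against (Top, m1): payoffs 2, 6 → best response Q.
Player 2 against (Top, m2): payoffs 0, 9 → best response Q.
Player 2 against (Middle, m1): payoffs 9, 2 → best response P.
Player 2 against (Middle, m2): payoffs 7, 2 → best response P.
Player 2 against (Bottom, m1): payoffs 1, 7 → best response Q.
Player 2 against (Bottom, m2): payoffs 7, 4 → best response P.
Player 3 against (Top, P): payoffs 2, 6 → best response m2.
Player 3 against (Top, Q): payoffs 6, 9 → best response m2.
Player 3 against (Middle, P): payoffs 2, 4 → best response m2.
Player 3 against (Middle, Q): payoffs 9, 7 → best response m1.
Player 3 against (Bottom, P): payoffs 5, 9 → best response m2.
Player 3 against (Bottom, Q): payoffs 7, 2 → best response m1.
Mutual best responses: (Top, Q, m2); (Middle, P, m2).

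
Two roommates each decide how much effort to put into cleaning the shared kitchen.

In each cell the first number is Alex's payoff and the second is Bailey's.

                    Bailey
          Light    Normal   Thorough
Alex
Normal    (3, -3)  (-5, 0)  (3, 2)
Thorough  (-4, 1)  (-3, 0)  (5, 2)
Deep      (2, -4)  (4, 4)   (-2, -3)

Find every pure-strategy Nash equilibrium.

Mark each player's best response to every combination of opponents' strategies; a profile where every player is best-responding is a pure Nash equilibrium.
Alex against Light: payoffs 3, -4, 2 → best response Normal.
Alex against Normal: payoffs -5, -3, 4 → best response Deep.
Alex against Thorough: payoffs 3, 5, -2 → best response Thorough.
Bailey against Normal: payoffs -3, 0, 2 → best response Thorough.
Bailey against Thorough: payoffs 1, 0, 2 → best response Thorough.
Bailey against Deep: payoffs -4, 4, -3 → best response Normal.
Mutual best responses: (Thorough, Thorough); (Deep, Normal).

(Thorough, Thorough); (Deep, Normal)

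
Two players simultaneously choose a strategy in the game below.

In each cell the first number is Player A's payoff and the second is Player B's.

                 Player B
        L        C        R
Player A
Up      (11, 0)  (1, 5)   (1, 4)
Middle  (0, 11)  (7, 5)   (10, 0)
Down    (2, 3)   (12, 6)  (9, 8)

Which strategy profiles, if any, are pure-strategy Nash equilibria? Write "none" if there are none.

Player A against L: payoffs 11, 0, 2 → best response Up.
Player A against C: payoffs 1, 7, 12 → best response Down.
Player A against R: payoffs 1, 10, 9 → best response Middle.
Player B against Up: payoffs 0, 5, 4 → best response C.
Player B against Middle: payoffs 11, 5, 0 → best response L.
Player B against Down: payoffs 3, 6, 8 → best response R.
No profile is a mutual best response for all players.

No pure-strategy Nash equilibrium.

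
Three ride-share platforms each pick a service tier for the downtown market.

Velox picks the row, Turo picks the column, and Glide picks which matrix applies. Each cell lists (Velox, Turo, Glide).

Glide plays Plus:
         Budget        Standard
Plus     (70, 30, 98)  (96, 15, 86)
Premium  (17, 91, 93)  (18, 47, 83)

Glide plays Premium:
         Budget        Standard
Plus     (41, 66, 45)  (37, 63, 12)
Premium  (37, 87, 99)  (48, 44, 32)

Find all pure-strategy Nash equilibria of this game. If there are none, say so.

Mark each player's best response to every combination of opponents' strategies; a profile where every player is best-responding is a pure Nash equilibrium.
Velox against (Budget, Plus): payoffs 70, 17 → best response Plus.
Velox against (Budget, Premium): payoffs 41, 37 → best response Plus.
Velox against (Standard, Plus): payoffs 96, 18 → best response Plus.
Velox against (Standard, Premium): payoffs 37, 48 → best response Premium.
Turo against (Plus, Plus): payoffs 30, 15 → best response Budget.
Turo against (Plus, Premium): payoffs 66, 63 → best response Budget.
Turo against (Premium, Plus): payoffs 91, 47 → best response Budget.
Turo against (Premium, Premium): payoffs 87, 44 → best response Budget.
Glide against (Plus, Budget): payoffs 98, 45 → best response Plus.
Glide against (Plus, Standard): payoffs 86, 12 → best response Plus.
Glide against (Premium, Budget): payoffs 93, 99 → best response Premium.
Glide against (Premium, Standard): payoffs 83, 32 → best response Plus.
Mutual best responses: (Plus, Budget, Plus).

The unique pure-strategy Nash equilibrium is (Plus, Budget, Plus).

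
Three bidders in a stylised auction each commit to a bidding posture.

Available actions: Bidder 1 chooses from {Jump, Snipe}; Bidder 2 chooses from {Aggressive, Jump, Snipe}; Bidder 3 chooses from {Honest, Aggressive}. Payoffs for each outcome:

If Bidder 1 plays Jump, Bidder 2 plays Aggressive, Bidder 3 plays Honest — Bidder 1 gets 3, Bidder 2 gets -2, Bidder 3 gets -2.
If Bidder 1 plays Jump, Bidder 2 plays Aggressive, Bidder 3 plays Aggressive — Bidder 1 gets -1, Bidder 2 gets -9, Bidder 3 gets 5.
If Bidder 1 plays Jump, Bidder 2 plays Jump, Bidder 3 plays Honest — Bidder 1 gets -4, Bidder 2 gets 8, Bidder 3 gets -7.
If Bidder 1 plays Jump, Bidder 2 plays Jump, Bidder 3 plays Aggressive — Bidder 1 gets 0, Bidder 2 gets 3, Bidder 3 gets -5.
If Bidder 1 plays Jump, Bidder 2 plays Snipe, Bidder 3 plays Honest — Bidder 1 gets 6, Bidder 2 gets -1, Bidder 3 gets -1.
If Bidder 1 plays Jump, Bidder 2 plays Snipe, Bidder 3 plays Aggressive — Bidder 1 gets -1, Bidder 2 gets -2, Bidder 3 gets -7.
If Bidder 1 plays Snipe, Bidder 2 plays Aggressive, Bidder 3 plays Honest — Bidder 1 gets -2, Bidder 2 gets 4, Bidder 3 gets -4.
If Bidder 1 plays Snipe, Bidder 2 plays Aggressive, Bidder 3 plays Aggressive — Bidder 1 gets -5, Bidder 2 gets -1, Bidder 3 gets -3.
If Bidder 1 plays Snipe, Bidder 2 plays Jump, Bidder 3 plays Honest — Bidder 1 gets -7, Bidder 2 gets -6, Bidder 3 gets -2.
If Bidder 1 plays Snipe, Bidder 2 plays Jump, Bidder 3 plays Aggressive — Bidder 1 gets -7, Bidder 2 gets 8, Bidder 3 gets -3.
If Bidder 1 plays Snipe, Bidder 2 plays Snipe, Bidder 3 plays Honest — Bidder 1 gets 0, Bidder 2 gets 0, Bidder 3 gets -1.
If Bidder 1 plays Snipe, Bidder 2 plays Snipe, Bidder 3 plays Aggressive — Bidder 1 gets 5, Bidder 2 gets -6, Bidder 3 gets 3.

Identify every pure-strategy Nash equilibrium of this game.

(Jump, Jump, Aggressive)

Bidder 1 against (Aggressive, Honest): payoffs 3, -2 → best response Jump.
Bidder 1 against (Aggressive, Aggressive): payoffs -1, -5 → best response Jump.
Bidder 1 against (Jump, Honest): payoffs -4, -7 → best response Jump.
Bidder 1 against (Jump, Aggressive): payoffs 0, -7 → best response Jump.
Bidder 1 against (Snipe, Honest): payoffs 6, 0 → best response Jump.
Bidder 1 against (Snipe, Aggressive): payoffs -1, 5 → best response Snipe.
Bidder 2 against (Jump, Honest): payoffs -2, 8, -1 → best response Jump.
Bidder 2 against (Jump, Aggressive): payoffs -9, 3, -2 → best response Jump.
Bidder 2 against (Snipe, Honest): payoffs 4, -6, 0 → best response Aggressive.
Bidder 2 against (Snipe, Aggressive): payoffs -1, 8, -6 → best response Jump.
Bidder 3 against (Jump, Aggressive): payoffs -2, 5 → best response Aggressive.
Bidder 3 against (Jump, Jump): payoffs -7, -5 → best response Aggressive.
Bidder 3 against (Jump, Snipe): payoffs -1, -7 → best response Honest.
Bidder 3 against (Snipe, Aggressive): payoffs -4, -3 → best response Aggressive.
Bidder 3 against (Snipe, Jump): payoffs -2, -3 → best response Honest.
Bidder 3 against (Snipe, Snipe): payoffs -1, 3 → best response Aggressive.
Mutual best responses: (Jump, Jump, Aggressive).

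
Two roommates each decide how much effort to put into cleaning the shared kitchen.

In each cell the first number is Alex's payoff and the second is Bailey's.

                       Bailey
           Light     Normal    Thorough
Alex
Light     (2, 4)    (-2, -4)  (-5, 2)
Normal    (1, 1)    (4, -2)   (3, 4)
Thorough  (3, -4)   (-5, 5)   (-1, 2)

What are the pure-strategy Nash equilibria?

Alex against Light: payoffs 2, 1, 3 → best response Thorough.
Alex against Normal: payoffs -2, 4, -5 → best response Normal.
Alex against Thorough: payoffs -5, 3, -1 → best response Normal.
Bailey against Light: payoffs 4, -4, 2 → best response Light.
Bailey against Normal: payoffs 1, -2, 4 → best response Thorough.
Bailey against Thorough: payoffs -4, 5, 2 → best response Normal.
Mutual best responses: (Normal, Thorough).

Pure NE: (Normal, Thorough)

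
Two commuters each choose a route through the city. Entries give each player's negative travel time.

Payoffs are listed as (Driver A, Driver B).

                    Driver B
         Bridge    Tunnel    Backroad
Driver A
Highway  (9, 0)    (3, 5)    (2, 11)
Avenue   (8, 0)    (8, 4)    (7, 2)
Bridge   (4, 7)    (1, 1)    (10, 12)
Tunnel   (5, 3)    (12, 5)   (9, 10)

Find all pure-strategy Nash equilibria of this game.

(Bridge, Backroad)

For each strategy profile, look for a profitable unilateral deviation.
(Highway, Bridge): Driver B can switch to Tunnel (0 → 5). Not NE.
(Highway, Tunnel): Driver A can switch to Avenue (3 → 8). Not NE.
(Highway, Backroad): Driver A can switch to Avenue (2 → 7). Not NE.
(Avenue, Bridge): Driver A can switch to Highway (8 → 9). Not NE.
(Avenue, Tunnel): Driver A can switch to Tunnel (8 → 12). Not NE.
(Avenue, Backroad): Driver A can switch to Bridge (7 → 10). Not NE.
(Bridge, Backroad): Driver A gets 10, best alternative 9; Driver B gets 12, best alternative 7. No profitable deviation — NE.
(The remaining 5 profiles each have a profitable deviation by the same check.)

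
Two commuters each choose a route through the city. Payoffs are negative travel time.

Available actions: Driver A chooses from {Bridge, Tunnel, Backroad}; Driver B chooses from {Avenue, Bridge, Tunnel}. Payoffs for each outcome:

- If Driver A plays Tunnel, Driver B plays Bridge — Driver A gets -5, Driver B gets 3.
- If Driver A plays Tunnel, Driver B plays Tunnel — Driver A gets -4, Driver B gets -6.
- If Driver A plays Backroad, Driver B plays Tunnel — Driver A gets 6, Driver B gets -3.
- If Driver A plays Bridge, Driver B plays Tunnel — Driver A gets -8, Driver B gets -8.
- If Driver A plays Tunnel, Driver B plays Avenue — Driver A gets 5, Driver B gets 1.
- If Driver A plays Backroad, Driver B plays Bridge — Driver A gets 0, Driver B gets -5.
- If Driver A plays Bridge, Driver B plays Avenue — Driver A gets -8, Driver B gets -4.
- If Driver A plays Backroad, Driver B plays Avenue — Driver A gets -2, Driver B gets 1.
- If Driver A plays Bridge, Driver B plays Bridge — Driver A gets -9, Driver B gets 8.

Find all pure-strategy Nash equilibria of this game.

This game has no pure Nash equilibrium.

Mark each player's best response to every combination of opponents' strategies; a profile where every player is best-responding is a pure Nash equilibrium.
Driver A against Avenue: payoffs -8, 5, -2 → best response Tunnel.
Driver A against Bridge: payoffs -9, -5, 0 → best response Backroad.
Driver A against Tunnel: payoffs -8, -4, 6 → best response Backroad.
Driver B against Bridge: payoffs -4, 8, -8 → best response Bridge.
Driver B against Tunnel: payoffs 1, 3, -6 → best response Bridge.
Driver B against Backroad: payoffs 1, -5, -3 → best response Avenue.
No profile is a mutual best response for all players.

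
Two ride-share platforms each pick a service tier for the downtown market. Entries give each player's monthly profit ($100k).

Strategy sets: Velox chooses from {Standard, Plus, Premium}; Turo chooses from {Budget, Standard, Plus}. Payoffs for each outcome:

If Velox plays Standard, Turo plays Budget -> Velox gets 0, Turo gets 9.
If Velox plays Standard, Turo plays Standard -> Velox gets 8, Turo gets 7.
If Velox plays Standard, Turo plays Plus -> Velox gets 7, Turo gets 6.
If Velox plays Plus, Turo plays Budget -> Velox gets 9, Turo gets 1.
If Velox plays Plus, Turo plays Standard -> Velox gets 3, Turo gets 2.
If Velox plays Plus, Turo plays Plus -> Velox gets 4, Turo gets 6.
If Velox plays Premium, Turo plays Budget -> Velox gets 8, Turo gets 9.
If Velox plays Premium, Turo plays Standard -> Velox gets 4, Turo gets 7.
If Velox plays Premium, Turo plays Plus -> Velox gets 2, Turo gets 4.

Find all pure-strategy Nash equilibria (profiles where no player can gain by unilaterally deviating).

This game has no pure Nash equilibrium.

Mark each player's best response to every combination of opponents' strategies; a profile where every player is best-responding is a pure Nash equilibrium.
Velox against Budget: payoffs 0, 9, 8 → best response Plus.
Velox against Standard: payoffs 8, 3, 4 → best response Standard.
Velox against Plus: payoffs 7, 4, 2 → best response Standard.
Turo against Standard: payoffs 9, 7, 6 → best response Budget.
Turo against Plus: payoffs 1, 2, 6 → best response Plus.
Turo against Premium: payoffs 9, 7, 4 → best response Budget.
No profile is a mutual best response for all players.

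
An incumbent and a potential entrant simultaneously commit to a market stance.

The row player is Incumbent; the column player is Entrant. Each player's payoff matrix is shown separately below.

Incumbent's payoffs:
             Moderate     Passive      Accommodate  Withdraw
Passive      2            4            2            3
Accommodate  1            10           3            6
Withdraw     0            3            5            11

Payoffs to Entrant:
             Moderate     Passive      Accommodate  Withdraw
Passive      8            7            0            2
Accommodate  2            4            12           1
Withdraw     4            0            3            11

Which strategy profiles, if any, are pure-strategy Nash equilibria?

(Passive, Moderate): Incumbent gets 2, best alternative 1; Entrant gets 8, best alternative 7. No profitable deviation — NE.
(Passive, Passive): Incumbent can switch to Accommodate (4 → 10). Not NE.
(Passive, Accommodate): Incumbent can switch to Accommodate (2 → 3). Not NE.
(Passive, Withdraw): Incumbent can switch to Accommodate (3 → 6). Not NE.
(Accommodate, Moderate): Incumbent can switch to Passive (1 → 2). Not NE.
(Accommodate, Passive): Entrant can switch to Accommodate (4 → 12). Not NE.
(Accommodate, Accommodate): Incumbent can switch to Withdraw (3 → 5). Not NE.
(Withdraw, Withdraw): Incumbent gets 11, best alternative 6; Entrant gets 11, best alternative 4. No profitable deviation — NE.
(The remaining 4 profiles each have a profitable deviation by the same check.)

Pure-strategy Nash equilibria: (Passive, Moderate), (Withdraw, Withdraw)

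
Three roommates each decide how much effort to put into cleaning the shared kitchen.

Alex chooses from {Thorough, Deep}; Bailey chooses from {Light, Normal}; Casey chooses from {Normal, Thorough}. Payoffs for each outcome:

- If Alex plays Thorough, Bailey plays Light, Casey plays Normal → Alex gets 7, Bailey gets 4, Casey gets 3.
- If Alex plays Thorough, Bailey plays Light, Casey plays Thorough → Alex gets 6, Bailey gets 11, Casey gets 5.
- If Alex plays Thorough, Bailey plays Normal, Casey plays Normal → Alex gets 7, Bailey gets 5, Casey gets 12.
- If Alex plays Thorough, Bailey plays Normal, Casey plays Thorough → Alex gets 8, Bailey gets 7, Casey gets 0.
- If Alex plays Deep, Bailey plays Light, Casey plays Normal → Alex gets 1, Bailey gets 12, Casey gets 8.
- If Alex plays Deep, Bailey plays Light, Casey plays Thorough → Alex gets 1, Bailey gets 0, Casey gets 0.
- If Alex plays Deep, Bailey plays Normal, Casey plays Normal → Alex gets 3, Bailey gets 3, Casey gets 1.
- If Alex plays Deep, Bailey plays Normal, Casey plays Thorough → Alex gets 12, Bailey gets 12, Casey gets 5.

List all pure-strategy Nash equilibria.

Alex against (Light, Normal): payoffs 7, 1 → best response Thorough.
Alex against (Light, Thorough): payoffs 6, 1 → best response Thorough.
Alex against (Normal, Normal): payoffs 7, 3 → best response Thorough.
Alex against (Normal, Thorough): payoffs 8, 12 → best response Deep.
Bailey against (Thorough, Normal): payoffs 4, 5 → best response Normal.
Bailey against (Thorough, Thorough): payoffs 11, 7 → best response Light.
Bailey against (Deep, Normal): payoffs 12, 3 → best response Light.
Bailey against (Deep, Thorough): payoffs 0, 12 → best response Normal.
Casey against (Thorough, Light): payoffs 3, 5 → best response Thorough.
Casey against (Thorough, Normal): payoffs 12, 0 → best response Normal.
Casey against (Deep, Light): payoffs 8, 0 → best response Normal.
Casey against (Deep, Normal): payoffs 1, 5 → best response Thorough.
Mutual best responses: (Thorough, Light, Thorough); (Thorough, Normal, Normal); (Deep, Normal, Thorough).

Pure-strategy Nash equilibria: (Thorough, Light, Thorough) and (Thorough, Normal, Normal) and (Deep, Normal, Thorough)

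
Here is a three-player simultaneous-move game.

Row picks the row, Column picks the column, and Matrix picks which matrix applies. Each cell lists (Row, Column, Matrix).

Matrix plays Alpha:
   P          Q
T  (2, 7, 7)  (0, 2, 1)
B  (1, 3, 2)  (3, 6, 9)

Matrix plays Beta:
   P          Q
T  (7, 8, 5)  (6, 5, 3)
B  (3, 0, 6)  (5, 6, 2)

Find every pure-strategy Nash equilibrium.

Row against (P, Alpha): payoffs 2, 1 → best response T.
Row against (P, Beta): payoffs 7, 3 → best response T.
Row against (Q, Alpha): payoffs 0, 3 → best response B.
Row against (Q, Beta): payoffs 6, 5 → best response T.
Column against (T, Alpha): payoffs 7, 2 → best response P.
Column against (T, Beta): payoffs 8, 5 → best response P.
Column against (B, Alpha): payoffs 3, 6 → best response Q.
Column against (B, Beta): payoffs 0, 6 → best response Q.
Matrix against (T, P): payoffs 7, 5 → best response Alpha.
Matrix against (T, Q): payoffs 1, 3 → best response Beta.
Matrix against (B, P): payoffs 2, 6 → best response Beta.
Matrix against (B, Q): payoffs 9, 2 → best response Alpha.
Mutual best responses: (T, P, Alpha); (B, Q, Alpha).

(T, P, Alpha); (B, Q, Alpha)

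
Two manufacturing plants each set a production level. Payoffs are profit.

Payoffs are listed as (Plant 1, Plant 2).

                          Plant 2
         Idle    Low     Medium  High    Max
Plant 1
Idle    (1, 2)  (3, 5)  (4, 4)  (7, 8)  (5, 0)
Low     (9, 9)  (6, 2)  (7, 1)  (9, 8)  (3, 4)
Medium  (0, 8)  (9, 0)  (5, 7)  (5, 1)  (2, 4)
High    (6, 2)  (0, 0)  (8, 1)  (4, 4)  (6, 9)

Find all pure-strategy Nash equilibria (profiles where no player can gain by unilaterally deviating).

(Idle, Idle): Plant 1 can switch to Low (1 → 9). Not NE.
(Idle, Low): Plant 1 can switch to Low (3 → 6). Not NE.
(Idle, Medium): Plant 1 can switch to Low (4 → 7). Not NE.
(Idle, High): Plant 1 can switch to Low (7 → 9). Not NE.
(Idle, Max): Plant 1 can switch to High (5 → 6). Not NE.
(Low, Idle): Plant 1 gets 9, best alternative 6; Plant 2 gets 9, best alternative 8. No profitable deviation — NE.
(Low, Low): Plant 1 can switch to Medium (6 → 9). Not NE.
(High, Max): Plant 1 gets 6, best alternative 5; Plant 2 gets 9, best alternative 4. No profitable deviation — NE.
(The remaining 12 profiles each have a profitable deviation by the same check.)

(Low, Idle), (High, Max)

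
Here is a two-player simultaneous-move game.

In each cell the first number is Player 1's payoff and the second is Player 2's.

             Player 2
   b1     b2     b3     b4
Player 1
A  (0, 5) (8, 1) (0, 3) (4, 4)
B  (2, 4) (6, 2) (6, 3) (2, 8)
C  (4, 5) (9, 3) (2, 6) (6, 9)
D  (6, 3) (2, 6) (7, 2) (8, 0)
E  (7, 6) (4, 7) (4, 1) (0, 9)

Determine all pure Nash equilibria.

Check each profile: it is a Nash equilibrium iff no player can strictly gain by switching unilaterally.
(A, b1): Player 1 can switch to B (0 → 2). Not NE.
(A, b2): Player 1 can switch to C (8 → 9). Not NE.
(A, b3): Player 1 can switch to B (0 → 6). Not NE.
(A, b4): Player 1 can switch to C (4 → 6). Not NE.
(B, b1): Player 1 can switch to C (2 → 4). Not NE.
(B, b2): Player 1 can switch to A (6 → 8). Not NE.
(The remaining 14 profiles each have a profitable deviation by the same check.)

none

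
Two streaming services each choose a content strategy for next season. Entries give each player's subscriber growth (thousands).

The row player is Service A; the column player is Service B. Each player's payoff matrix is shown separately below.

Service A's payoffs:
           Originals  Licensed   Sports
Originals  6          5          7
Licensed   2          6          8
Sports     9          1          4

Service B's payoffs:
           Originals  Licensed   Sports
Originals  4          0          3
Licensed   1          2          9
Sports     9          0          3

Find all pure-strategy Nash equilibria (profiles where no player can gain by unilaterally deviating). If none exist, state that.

(Licensed, Sports); (Sports, Originals)

For each player, find the best response to each opponent profile; mutual best responses are the pure NE.
Service A against Originals: payoffs 6, 2, 9 → best response Sports.
Service A against Licensed: payoffs 5, 6, 1 → best response Licensed.
Service A against Sports: payoffs 7, 8, 4 → best response Licensed.
Service B against Originals: payoffs 4, 0, 3 → best response Originals.
Service B against Licensed: payoffs 1, 2, 9 → best response Sports.
Service B against Sports: payoffs 9, 0, 3 → best response Originals.
Mutual best responses: (Licensed, Sports); (Sports, Originals).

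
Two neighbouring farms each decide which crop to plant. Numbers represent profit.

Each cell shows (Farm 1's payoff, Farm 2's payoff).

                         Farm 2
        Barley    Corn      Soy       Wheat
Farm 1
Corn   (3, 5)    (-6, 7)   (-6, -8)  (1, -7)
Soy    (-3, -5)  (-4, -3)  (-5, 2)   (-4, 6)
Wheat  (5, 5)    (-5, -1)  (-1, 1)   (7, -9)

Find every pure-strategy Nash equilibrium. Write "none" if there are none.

Pure NE: (Wheat, Barley)

Farm 1 against Barley: payoffs 3, -3, 5 → best response Wheat.
Farm 1 against Corn: payoffs -6, -4, -5 → best response Soy.
Farm 1 against Soy: payoffs -6, -5, -1 → best response Wheat.
Farm 1 against Wheat: payoffs 1, -4, 7 → best response Wheat.
Farm 2 against Corn: payoffs 5, 7, -8, -7 → best response Corn.
Farm 2 against Soy: payoffs -5, -3, 2, 6 → best response Wheat.
Farm 2 against Wheat: payoffs 5, -1, 1, -9 → best response Barley.
Mutual best responses: (Wheat, Barley).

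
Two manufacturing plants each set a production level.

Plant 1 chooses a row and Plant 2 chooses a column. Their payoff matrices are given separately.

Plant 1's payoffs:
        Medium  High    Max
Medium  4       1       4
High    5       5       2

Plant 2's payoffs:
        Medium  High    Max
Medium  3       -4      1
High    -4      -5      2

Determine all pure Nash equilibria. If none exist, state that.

For each strategy profile, look for a profitable unilateral deviation.
(Medium, Medium): Plant 1 can switch to High (4 → 5). Not NE.
(Medium, High): Plant 1 can switch to High (1 → 5). Not NE.
(Medium, Max): Plant 2 can switch to Medium (1 → 3). Not NE.
(High, Medium): Plant 2 can switch to Max (-4 → 2). Not NE.
(High, High): Plant 2 can switch to Medium (-5 → -4). Not NE.
(High, Max): Plant 1 can switch to Medium (2 → 4). Not NE.

none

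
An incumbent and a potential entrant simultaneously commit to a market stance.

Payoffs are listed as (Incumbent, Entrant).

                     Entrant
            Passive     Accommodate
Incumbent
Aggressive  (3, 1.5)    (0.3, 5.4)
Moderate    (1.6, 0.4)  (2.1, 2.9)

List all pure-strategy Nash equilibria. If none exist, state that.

(Moderate, Accommodate)

Incumbent against Passive: payoffs 3, 1.6 → best response Aggressive.
Incumbent against Accommodate: payoffs 0.3, 2.1 → best response Moderate.
Entrant against Aggressive: payoffs 1.5, 5.4 → best response Accommodate.
Entrant against Moderate: payoffs 0.4, 2.9 → best response Accommodate.
Mutual best responses: (Moderate, Accommodate).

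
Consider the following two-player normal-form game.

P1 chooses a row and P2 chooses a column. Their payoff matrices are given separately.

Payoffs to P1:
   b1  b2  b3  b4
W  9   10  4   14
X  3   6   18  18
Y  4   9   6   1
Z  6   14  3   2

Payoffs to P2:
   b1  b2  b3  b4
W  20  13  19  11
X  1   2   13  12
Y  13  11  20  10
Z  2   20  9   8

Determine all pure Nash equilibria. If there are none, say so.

P1 against b1: payoffs 9, 3, 4, 6 → best response W.
P1 against b2: payoffs 10, 6, 9, 14 → best response Z.
P1 against b3: payoffs 4, 18, 6, 3 → best response X.
P1 against b4: payoffs 14, 18, 1, 2 → best response X.
P2 against W: payoffs 20, 13, 19, 11 → best response b1.
P2 against X: payoffs 1, 2, 13, 12 → best response b3.
P2 against Y: payoffs 13, 11, 20, 10 → best response b3.
P2 against Z: payoffs 2, 20, 9, 8 → best response b2.
Mutual best responses: (W, b1); (X, b3); (Z, b2).

(W, b1); (X, b3); (Z, b2)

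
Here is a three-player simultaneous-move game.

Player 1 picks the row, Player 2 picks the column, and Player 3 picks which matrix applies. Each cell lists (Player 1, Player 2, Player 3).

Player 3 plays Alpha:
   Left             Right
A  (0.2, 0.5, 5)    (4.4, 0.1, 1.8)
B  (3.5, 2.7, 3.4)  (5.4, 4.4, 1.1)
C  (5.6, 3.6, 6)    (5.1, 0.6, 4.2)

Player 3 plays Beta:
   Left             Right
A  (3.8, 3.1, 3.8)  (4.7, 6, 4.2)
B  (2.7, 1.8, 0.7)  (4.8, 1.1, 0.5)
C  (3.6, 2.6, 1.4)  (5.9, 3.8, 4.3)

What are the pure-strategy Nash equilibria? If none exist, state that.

The pure Nash equilibria are (B, Right, Alpha), (C, Left, Alpha), (C, Right, Beta).

(A, Left, Alpha): Player 1 can switch to B (0.2 → 3.5). Not NE.
(A, Left, Beta): Player 2 can switch to Right (3.1 → 6). Not NE.
(A, Right, Alpha): Player 1 can switch to B (4.4 → 5.4). Not NE.
(A, Right, Beta): Player 1 can switch to B (4.7 → 4.8). Not NE.
(B, Left, Alpha): Player 1 can switch to C (3.5 → 5.6). Not NE.
(B, Left, Beta): Player 1 can switch to A (2.7 → 3.8). Not NE.
(B, Right, Alpha): Player 1 gets 5.4, best alternative 5.1; Player 2 gets 4.4, best alternative 2.7; Player 3 gets 1.1, best alternative 0.5. No profitable deviation — NE.
(B, Right, Beta): Player 1 can switch to C (4.8 → 5.9). Not NE.
(C, Left, Alpha): Player 1 gets 5.6, best alternative 3.5; Player 2 gets 3.6, best alternative 0.6; Player 3 gets 6, best alternative 1.4. No profitable deviation — NE.
(C, Left, Beta): Player 1 can switch to A (3.6 → 3.8). Not NE.
(C, Right, Beta): Player 1 gets 5.9, best alternative 4.8; Player 2 gets 3.8, best alternative 2.6; Player 3 gets 4.3, best alternative 4.2. No profitable deviation — NE.
(The remaining 1 profile has a profitable deviation by the same check.)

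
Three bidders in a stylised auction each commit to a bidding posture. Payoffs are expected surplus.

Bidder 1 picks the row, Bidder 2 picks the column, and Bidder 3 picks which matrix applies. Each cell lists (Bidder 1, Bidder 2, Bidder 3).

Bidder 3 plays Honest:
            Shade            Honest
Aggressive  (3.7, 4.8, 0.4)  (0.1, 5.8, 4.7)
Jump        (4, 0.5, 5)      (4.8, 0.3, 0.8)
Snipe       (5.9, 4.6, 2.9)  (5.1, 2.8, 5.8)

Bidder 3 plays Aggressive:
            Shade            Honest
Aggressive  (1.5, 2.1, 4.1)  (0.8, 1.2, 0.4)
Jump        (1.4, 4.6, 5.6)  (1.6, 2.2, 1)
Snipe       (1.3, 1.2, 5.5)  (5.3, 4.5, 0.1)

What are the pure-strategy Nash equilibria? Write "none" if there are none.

(Aggressive, Shade, Honest): Bidder 1 can switch to Jump (3.7 → 4). Not NE.
(Aggressive, Shade, Aggressive): Bidder 1 gets 1.5, best alternative 1.4; Bidder 2 gets 2.1, best alternative 1.2; Bidder 3 gets 4.1, best alternative 0.4. No profitable deviation — NE.
(Aggressive, Honest, Honest): Bidder 1 can switch to Jump (0.1 → 4.8). Not NE.
(Aggressive, Honest, Aggressive): Bidder 1 can switch to Jump (0.8 → 1.6). Not NE.
(Jump, Shade, Honest): Bidder 1 can switch to Snipe (4 → 5.9). Not NE.
(Jump, Shade, Aggressive): Bidder 1 can switch to Aggressive (1.4 → 1.5). Not NE.
(Jump, Honest, Honest): Bidder 1 can switch to Snipe (4.8 → 5.1). Not NE.
(Jump, Honest, Aggressive): Bidder 1 can switch to Snipe (1.6 → 5.3). Not NE.
(Snipe, Shade, Honest): Bidder 3 can switch to Aggressive (2.9 → 5.5). Not NE.
(Snipe, Shade, Aggressive): Bidder 1 can switch to Aggressive (1.3 → 1.5). Not NE.
(Snipe, Honest, Honest): Bidder 2 can switch to Shade (2.8 → 4.6). Not NE.
(The remaining 1 profile has a profitable deviation by the same check.)

Pure NE: (Aggressive, Shade, Aggressive)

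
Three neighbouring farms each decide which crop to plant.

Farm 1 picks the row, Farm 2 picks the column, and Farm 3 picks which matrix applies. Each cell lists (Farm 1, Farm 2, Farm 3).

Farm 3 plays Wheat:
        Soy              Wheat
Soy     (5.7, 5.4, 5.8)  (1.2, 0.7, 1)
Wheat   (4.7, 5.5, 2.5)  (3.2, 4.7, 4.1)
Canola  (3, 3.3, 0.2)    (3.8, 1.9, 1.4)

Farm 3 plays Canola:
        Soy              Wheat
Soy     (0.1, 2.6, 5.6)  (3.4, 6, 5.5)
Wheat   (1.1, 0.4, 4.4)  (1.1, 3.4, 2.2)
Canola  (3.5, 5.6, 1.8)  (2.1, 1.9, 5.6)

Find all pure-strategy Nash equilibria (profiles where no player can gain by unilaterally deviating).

(Soy, Soy, Wheat) and (Soy, Wheat, Canola) and (Canola, Soy, Canola)

(Soy, Soy, Wheat): Farm 1 gets 5.7, best alternative 4.7; Farm 2 gets 5.4, best alternative 0.7; Farm 3 gets 5.8, best alternative 5.6. No profitable deviation — NE.
(Soy, Soy, Canola): Farm 1 can switch to Wheat (0.1 → 1.1). Not NE.
(Soy, Wheat, Wheat): Farm 1 can switch to Wheat (1.2 → 3.2). Not NE.
(Soy, Wheat, Canola): Farm 1 gets 3.4, best alternative 2.1; Farm 2 gets 6, best alternative 2.6; Farm 3 gets 5.5, best alternative 1. No profitable deviation — NE.
(Wheat, Soy, Wheat): Farm 1 can switch to Soy (4.7 → 5.7). Not NE.
(Wheat, Soy, Canola): Farm 1 can switch to Canola (1.1 → 3.5). Not NE.
(Wheat, Wheat, Wheat): Farm 1 can switch to Canola (3.2 → 3.8). Not NE.
(Wheat, Wheat, Canola): Farm 1 can switch to Soy (1.1 → 3.4). Not NE.
(Canola, Soy, Wheat): Farm 1 can switch to Soy (3 → 5.7). Not NE.
(Canola, Soy, Canola): Farm 1 gets 3.5, best alternative 1.1; Farm 2 gets 5.6, best alternative 1.9; Farm 3 gets 1.8, best alternative 0.2. No profitable deviation — NE.
(Canola, Wheat, Wheat): Farm 2 can switch to Soy (1.9 → 3.3). Not NE.
(Canola, Wheat, Canola): Farm 1 can switch to Soy (2.1 → 3.4). Not NE.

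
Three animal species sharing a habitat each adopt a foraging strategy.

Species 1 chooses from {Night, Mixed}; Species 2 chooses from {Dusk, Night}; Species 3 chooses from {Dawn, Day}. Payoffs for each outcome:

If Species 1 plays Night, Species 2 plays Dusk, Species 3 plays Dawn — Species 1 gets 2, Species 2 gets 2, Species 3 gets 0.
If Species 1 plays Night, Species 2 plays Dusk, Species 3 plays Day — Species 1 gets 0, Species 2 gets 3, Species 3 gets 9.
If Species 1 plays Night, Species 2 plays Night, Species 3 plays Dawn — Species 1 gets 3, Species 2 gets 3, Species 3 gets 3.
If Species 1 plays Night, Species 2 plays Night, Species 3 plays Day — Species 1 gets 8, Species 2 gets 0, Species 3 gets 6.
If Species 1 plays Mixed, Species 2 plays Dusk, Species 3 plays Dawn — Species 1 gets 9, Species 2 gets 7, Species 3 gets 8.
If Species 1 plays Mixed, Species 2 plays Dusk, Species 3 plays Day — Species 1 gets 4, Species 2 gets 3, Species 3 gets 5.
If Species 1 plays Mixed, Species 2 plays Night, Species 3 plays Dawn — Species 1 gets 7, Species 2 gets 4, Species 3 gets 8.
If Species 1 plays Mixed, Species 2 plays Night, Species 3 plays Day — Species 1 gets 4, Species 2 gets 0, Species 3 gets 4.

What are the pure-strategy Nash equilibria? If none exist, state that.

Species 1 against (Dusk, Dawn): payoffs 2, 9 → best response Mixed.
Species 1 against (Dusk, Day): payoffs 0, 4 → best response Mixed.
Species 1 against (Night, Dawn): payoffs 3, 7 → best response Mixed.
Species 1 against (Night, Day): payoffs 8, 4 → best response Night.
Species 2 against (Night, Dawn): payoffs 2, 3 → best response Night.
Species 2 against (Night, Day): payoffs 3, 0 → best response Dusk.
Species 2 against (Mixed, Dawn): payoffs 7, 4 → best response Dusk.
Species 2 against (Mixed, Day): payoffs 3, 0 → best response Dusk.
Species 3 against (Night, Dusk): payoffs 0, 9 → best response Day.
Species 3 against (Night, Night): payoffs 3, 6 → best response Day.
Species 3 against (Mixed, Dusk): payoffs 8, 5 → best response Dawn.
Species 3 against (Mixed, Night): payoffs 8, 4 → best response Dawn.
Mutual best responses: (Mixed, Dusk, Dawn).

(Mixed, Dusk, Dawn)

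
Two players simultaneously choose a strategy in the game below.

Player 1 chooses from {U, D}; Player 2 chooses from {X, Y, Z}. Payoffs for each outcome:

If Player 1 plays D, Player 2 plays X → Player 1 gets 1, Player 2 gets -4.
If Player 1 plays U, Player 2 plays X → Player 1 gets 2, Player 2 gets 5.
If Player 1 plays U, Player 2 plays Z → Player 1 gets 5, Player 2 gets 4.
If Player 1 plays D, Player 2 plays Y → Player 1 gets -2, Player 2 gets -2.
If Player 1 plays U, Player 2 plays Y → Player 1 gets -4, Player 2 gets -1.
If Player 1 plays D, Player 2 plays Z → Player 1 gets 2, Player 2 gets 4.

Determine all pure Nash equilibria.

Pure NE: (U, X)

Player 1 against X: payoffs 2, 1 → best response U.
Player 1 against Y: payoffs -4, -2 → best response D.
Player 1 against Z: payoffs 5, 2 → best response U.
Player 2 against U: payoffs 5, -1, 4 → best response X.
Player 2 against D: payoffs -4, -2, 4 → best response Z.
Mutual best responses: (U, X).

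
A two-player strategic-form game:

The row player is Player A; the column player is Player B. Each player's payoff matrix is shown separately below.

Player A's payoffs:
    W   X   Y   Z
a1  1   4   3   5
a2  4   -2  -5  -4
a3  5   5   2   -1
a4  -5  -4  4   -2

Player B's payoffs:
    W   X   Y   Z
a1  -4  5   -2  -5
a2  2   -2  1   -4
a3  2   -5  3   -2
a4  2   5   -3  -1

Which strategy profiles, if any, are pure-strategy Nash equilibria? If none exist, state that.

none

Player A against W: payoffs 1, 4, 5, -5 → best response a3.
Player A against X: payoffs 4, -2, 5, -4 → best response a3.
Player A against Y: payoffs 3, -5, 2, 4 → best response a4.
Player A against Z: payoffs 5, -4, -1, -2 → best response a1.
Player B against a1: payoffs -4, 5, -2, -5 → best response X.
Player B against a2: payoffs 2, -2, 1, -4 → best response W.
Player B against a3: payoffs 2, -5, 3, -2 → best response Y.
Player B against a4: payoffs 2, 5, -3, -1 → best response X.
No profile is a mutual best response for all players.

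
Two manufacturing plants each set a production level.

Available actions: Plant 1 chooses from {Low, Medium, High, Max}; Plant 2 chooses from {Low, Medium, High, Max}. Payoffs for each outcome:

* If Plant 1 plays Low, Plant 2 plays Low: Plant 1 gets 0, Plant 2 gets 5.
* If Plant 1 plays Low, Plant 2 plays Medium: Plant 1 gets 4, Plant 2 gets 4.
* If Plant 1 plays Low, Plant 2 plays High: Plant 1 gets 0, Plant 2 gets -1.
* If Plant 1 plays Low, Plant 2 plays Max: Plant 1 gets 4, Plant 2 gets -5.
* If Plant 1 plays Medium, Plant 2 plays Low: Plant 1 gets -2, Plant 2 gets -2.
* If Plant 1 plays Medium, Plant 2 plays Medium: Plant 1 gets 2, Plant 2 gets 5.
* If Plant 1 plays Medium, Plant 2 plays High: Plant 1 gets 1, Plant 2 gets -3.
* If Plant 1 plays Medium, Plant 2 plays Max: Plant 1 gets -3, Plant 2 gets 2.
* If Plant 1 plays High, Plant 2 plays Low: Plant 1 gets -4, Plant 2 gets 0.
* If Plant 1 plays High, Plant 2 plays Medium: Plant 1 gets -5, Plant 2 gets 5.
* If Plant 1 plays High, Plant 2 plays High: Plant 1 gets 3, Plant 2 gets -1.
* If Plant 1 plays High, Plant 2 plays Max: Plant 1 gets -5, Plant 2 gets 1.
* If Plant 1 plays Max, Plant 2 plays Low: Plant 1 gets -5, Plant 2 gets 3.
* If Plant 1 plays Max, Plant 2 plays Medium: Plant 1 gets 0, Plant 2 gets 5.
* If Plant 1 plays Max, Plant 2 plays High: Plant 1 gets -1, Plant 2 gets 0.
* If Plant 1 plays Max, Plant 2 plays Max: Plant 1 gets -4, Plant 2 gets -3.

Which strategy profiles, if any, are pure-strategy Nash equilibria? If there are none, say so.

Pure NE: (Low, Low)

Plant 1 against Low: payoffs 0, -2, -4, -5 → best response Low.
Plant 1 against Medium: payoffs 4, 2, -5, 0 → best response Low.
Plant 1 against High: payoffs 0, 1, 3, -1 → best response High.
Plant 1 against Max: payoffs 4, -3, -5, -4 → best response Low.
Plant 2 against Low: payoffs 5, 4, -1, -5 → best response Low.
Plant 2 against Medium: payoffs -2, 5, -3, 2 → best response Medium.
Plant 2 against High: payoffs 0, 5, -1, 1 → best response Medium.
Plant 2 against Max: payoffs 3, 5, 0, -3 → best response Medium.
Mutual best responses: (Low, Low).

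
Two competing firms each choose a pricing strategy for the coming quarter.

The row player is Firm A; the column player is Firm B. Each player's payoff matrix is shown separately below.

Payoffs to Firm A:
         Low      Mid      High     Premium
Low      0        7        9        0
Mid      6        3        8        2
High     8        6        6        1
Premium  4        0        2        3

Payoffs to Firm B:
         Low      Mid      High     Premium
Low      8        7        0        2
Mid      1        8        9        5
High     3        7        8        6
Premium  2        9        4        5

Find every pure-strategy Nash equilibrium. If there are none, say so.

No pure-strategy Nash equilibrium.

(Low, Low): Firm A can switch to Mid (0 → 6). Not NE.
(Low, Mid): Firm B can switch to Low (7 → 8). Not NE.
(Low, High): Firm B can switch to Low (0 → 8). Not NE.
(Low, Premium): Firm A can switch to Mid (0 → 2). Not NE.
(Mid, Low): Firm A can switch to High (6 → 8). Not NE.
(Mid, Mid): Firm A can switch to Low (3 → 7). Not NE.
(The remaining 10 profiles each have a profitable deviation by the same check.)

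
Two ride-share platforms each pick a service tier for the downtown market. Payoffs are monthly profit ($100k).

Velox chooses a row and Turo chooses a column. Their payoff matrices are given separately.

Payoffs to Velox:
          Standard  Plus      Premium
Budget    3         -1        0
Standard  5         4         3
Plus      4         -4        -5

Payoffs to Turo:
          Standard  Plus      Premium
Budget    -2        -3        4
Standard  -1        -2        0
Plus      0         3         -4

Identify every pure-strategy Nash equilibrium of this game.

Check each profile: it is a Nash equilibrium iff no player can strictly gain by switching unilaterally.
(Budget, Standard): Velox can switch to Standard (3 → 5). Not NE.
(Budget, Plus): Velox can switch to Standard (-1 → 4). Not NE.
(Budget, Premium): Velox can switch to Standard (0 → 3). Not NE.
(Standard, Standard): Turo can switch to Premium (-1 → 0). Not NE.
(Standard, Plus): Turo can switch to Standard (-2 → -1). Not NE.
(Standard, Premium): Velox gets 3, best alternative 0; Turo gets 0, best alternative -1. No profitable deviation — NE.
(Plus, Standard): Velox can switch to Standard (4 → 5). Not NE.
(Plus, Plus): Velox can switch to Budget (-4 → -1). Not NE.
(Plus, Premium): Velox can switch to Budget (-5 → 0). Not NE.

Pure NE: (Standard, Premium)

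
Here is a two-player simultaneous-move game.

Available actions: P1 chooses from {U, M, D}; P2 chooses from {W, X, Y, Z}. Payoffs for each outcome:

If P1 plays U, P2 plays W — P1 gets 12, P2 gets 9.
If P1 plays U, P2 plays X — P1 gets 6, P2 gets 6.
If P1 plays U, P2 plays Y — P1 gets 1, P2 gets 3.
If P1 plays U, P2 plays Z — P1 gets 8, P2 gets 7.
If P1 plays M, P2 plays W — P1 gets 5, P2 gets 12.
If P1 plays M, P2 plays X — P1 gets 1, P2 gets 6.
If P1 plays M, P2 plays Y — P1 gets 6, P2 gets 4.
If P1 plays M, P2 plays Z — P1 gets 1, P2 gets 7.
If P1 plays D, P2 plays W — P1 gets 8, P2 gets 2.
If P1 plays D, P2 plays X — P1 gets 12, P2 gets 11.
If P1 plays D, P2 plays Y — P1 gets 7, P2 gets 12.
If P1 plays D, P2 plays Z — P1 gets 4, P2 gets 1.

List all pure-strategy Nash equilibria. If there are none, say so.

The pure Nash equilibria are (U, W), (D, Y).

P1 against W: payoffs 12, 5, 8 → best response U.
P1 against X: payoffs 6, 1, 12 → best response D.
P1 against Y: payoffs 1, 6, 7 → best response D.
P1 against Z: payoffs 8, 1, 4 → best response U.
P2 against U: payoffs 9, 6, 3, 7 → best response W.
P2 against M: payoffs 12, 6, 4, 7 → best response W.
P2 against D: payoffs 2, 11, 12, 1 → best response Y.
Mutual best responses: (U, W); (D, Y).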